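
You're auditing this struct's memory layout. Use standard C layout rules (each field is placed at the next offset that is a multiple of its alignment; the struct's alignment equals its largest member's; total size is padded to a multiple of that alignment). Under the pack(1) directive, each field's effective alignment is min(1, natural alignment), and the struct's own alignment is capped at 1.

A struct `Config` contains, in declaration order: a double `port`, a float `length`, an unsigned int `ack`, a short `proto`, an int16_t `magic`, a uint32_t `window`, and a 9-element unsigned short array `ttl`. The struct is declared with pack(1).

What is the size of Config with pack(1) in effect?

port at 0 (size 8, align 1) → ends 8
length at 8 (size 4, align 1) → ends 12
ack at 12 (size 4, align 1) → ends 16
proto at 16 (size 2, align 1) → ends 18
magic at 18 (size 2, align 1) → ends 20
window at 20 (size 4, align 1) → ends 24
ttl at 24 (size 18, align 1) → ends 42
total 42 bytes, alignment 1

42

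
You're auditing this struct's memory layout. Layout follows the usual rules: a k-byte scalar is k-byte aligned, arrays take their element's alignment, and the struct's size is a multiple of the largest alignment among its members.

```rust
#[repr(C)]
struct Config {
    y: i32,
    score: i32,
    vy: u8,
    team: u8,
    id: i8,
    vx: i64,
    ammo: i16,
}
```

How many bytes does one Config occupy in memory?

0..4  y  (4B, 4-aligned)
4..8  score  (4B, 4-aligned)
8..9  vy  (1B, 1-aligned)
9..10  team  (1B, 1-aligned)
10..11  id  (1B, 1-aligned)
11..16  -- padding (5B)
16..24  vx  (8B, 8-aligned)
24..26  ammo  (2B, 2-aligned)
26..32  -- tail padding (6B)
sizeof = 32, alignof = 8

32 bytes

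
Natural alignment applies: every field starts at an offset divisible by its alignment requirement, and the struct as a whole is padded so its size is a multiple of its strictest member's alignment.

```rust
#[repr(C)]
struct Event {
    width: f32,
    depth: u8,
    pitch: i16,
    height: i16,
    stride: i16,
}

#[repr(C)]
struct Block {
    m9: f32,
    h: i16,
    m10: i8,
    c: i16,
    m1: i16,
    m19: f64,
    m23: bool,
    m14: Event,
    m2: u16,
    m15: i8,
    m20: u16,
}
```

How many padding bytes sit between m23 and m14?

Event: 0..4  width  (4B, 4-aligned); 4..5  depth  (1B, 1-aligned); 5..6  -- padding (1B); 6..8  pitch  (2B, 2-aligned); 8..10  height  (2B, 2-aligned); 10..12  stride  (2B, 2-aligned); sizeof = 12, alignof = 4
0..4  m9  (4B, 4-aligned)
4..6  h  (2B, 2-aligned)
6..7  m10  (1B, 1-aligned)
7..8  -- padding (1B)
8..10  c  (2B, 2-aligned)
10..12  m1  (2B, 2-aligned)
12..16  -- padding (4B)
16..24  m19  (8B, 8-aligned)
24..25  m23  (1B, 1-aligned)
25..28  -- padding (3B)
28..40  m14  (12B, 4-aligned)

3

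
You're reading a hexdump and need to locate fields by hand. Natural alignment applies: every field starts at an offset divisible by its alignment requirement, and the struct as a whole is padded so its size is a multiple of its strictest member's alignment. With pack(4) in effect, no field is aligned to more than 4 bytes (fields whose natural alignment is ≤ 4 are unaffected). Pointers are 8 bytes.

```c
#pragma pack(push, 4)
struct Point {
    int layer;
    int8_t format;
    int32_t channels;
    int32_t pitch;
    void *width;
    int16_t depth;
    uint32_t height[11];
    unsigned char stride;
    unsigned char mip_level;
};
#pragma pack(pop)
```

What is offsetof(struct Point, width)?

layer at 0 (size 4, align 4) → ends 4
format at 4 (size 1, align 1) → ends 5
pad 3 to align 4 for channels
channels at 8 (size 4, align 4) → ends 12
pitch at 12 (size 4, align 4) → ends 16
width at 16 (size 8, align 4) → ends 24

16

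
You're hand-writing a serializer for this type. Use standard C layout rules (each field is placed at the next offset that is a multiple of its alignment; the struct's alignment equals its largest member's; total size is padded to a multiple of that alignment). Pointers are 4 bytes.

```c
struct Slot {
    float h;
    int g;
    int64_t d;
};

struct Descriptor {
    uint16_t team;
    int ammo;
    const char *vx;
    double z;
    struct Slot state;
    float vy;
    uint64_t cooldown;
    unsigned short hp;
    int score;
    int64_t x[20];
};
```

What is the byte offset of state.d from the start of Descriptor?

Slot: 0..4  h  (4B, 4-aligned); 4..8  g  (4B, 4-aligned); 8..16  d  (8B, 8-aligned); sizeof = 16, alignof = 8
0..2  team  (2B, 2-aligned)
2..4  -- padding (2B)
4..8  ammo  (4B, 4-aligned)
8..12  vx  (4B, 4-aligned)
12..16  -- padding (4B)
16..24  z  (8B, 8-aligned)
24..40  state  (16B, 8-aligned)
within Slot: d at 8
24 + 8 = 32

32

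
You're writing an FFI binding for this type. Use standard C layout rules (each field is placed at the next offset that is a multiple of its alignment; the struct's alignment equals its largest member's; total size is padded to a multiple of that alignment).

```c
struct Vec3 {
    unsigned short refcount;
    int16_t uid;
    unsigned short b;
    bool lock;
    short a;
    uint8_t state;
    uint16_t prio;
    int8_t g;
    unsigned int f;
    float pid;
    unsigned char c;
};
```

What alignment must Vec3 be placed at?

4

member alignments: refcount=2, uid=2, b=2, lock=1, a=2, state=1, prio=2, g=1, f=4, pid=4, c=1
max = 4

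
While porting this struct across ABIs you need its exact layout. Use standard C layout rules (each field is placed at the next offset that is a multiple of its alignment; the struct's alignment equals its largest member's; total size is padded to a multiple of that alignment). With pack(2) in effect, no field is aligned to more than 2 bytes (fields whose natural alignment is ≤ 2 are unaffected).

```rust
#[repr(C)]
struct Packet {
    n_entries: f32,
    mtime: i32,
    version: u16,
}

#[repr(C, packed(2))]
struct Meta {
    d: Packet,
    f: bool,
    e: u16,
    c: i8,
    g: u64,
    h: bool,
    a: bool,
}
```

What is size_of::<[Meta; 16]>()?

448

Packet: 0..4  n_entries  (4B, 4-aligned); 4..8  mtime  (4B, 4-aligned); 8..10  version  (2B, 2-aligned); 10..12  -- tail padding (2B); sizeof = 12, alignof = 4
0..12  d  (12B, 2-aligned)
12..13  f  (1B, 1-aligned)
13..14  -- padding (1B)
14..16  e  (2B, 2-aligned)
16..17  c  (1B, 1-aligned)
17..18  -- padding (1B)
18..26  g  (8B, 2-aligned)
26..27  h  (1B, 1-aligned)
27..28  a  (1B, 1-aligned)
sizeof = 28, alignof = 2
array of 16: 16 × 28 = 448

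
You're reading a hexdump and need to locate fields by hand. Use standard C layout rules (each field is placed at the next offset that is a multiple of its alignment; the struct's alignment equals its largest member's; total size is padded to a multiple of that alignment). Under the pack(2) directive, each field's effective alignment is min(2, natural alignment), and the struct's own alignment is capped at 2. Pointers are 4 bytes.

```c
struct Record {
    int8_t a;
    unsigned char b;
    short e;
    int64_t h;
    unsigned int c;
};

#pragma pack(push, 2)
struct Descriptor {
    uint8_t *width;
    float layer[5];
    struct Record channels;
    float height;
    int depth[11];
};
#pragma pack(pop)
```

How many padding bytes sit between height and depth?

0

Record: 0..1  a  (1B, 1-aligned); 1..2  b  (1B, 1-aligned); 2..4  e  (2B, 2-aligned); 4..8  -- padding (4B); 8..16  h  (8B, 8-aligned); 16..20  c  (4B, 4-aligned); 20..24  -- tail padding (4B); sizeof = 24, alignof = 8
0..4  width  (4B, 2-aligned)
4..24  layer  (20B, 2-aligned)
24..48  channels  (24B, 2-aligned)
48..52  height  (4B, 2-aligned)
52..96  depth  (44B, 2-aligned)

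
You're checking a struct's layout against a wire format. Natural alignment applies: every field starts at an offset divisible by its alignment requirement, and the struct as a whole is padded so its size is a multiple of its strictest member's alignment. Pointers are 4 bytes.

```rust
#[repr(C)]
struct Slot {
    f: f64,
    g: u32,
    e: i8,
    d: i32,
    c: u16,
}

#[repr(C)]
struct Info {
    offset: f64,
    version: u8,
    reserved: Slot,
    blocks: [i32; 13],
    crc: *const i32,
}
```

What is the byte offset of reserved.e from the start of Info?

28

Slot: @0: f [8B, align 8] → 8; @8: g [4B, align 4] → 12; @12: e [1B, align 1] → 13; +3 pad (align 4); @16: d [4B, align 4] → 20; @20: c [2B, align 2] → 22; +2 tail pad (align 8); size 24, align 8
@0: offset [8B, align 8] → 8
@8: version [1B, align 1] → 9
+7 pad (align 8)
@16: reserved [24B, align 8] → 40
within Slot: e at 12
16 + 12 = 28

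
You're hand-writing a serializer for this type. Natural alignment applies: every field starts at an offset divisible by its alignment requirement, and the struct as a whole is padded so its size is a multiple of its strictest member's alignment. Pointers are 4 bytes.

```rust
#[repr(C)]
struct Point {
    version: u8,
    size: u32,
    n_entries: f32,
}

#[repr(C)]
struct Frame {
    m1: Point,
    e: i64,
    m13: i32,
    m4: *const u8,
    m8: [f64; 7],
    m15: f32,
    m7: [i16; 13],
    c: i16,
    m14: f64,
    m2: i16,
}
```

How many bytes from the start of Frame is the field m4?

28

Point: version at 0 (size 1, align 1) → ends 1; pad 3 to align 4 for size; size at 4 (size 4, align 4) → ends 8; n_entries at 8 (size 4, align 4) → ends 12; total 12 bytes, alignment 4
m1 at 0 (size 12, align 4) → ends 12
pad 4 to align 8 for e
e at 16 (size 8, align 8) → ends 24
m13 at 24 (size 4, align 4) → ends 28
m4 at 28 (size 4, align 4) → ends 32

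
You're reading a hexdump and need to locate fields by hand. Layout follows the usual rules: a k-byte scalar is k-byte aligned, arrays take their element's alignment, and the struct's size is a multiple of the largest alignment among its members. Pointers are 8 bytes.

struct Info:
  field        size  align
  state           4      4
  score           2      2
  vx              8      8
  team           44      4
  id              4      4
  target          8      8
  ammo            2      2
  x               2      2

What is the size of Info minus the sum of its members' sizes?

state at 0 (size 4, align 4) → ends 4
score at 4 (size 2, align 2) → ends 6
pad 2 to align 8 for vx
vx at 8 (size 8, align 8) → ends 16
team at 16 (size 44, align 4) → ends 60
id at 60 (size 4, align 4) → ends 64
target at 64 (size 8, align 8) → ends 72
ammo at 72 (size 2, align 2) → ends 74
x at 74 (size 2, align 2) → ends 76
tail pad 4 to reach multiple of 8
total 80 bytes, alignment 8
data bytes 74, size 80 → padding 6

6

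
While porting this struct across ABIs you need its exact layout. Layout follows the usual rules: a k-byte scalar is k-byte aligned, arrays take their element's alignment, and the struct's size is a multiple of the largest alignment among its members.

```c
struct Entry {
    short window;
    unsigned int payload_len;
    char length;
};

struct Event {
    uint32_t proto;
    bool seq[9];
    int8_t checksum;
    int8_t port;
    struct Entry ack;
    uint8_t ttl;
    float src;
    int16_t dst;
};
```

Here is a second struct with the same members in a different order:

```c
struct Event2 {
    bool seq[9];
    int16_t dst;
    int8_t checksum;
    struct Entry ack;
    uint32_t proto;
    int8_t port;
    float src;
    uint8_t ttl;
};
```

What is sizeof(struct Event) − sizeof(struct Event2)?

-4

Entry: 0..2  window  (2B, 2-aligned); 2..4  -- padding (2B); 4..8  payload_len  (4B, 4-aligned); 8..9  length  (1B, 1-aligned); 9..12  -- tail padding (3B); sizeof = 12, alignof = 4
0..4  proto  (4B, 4-aligned)
4..13  seq  (9B, 1-aligned)
13..14  checksum  (1B, 1-aligned)
14..15  port  (1B, 1-aligned)
15..16  -- padding (1B)
16..28  ack  (12B, 4-aligned)
28..29  ttl  (1B, 1-aligned)
29..32  -- padding (3B)
32..36  src  (4B, 4-aligned)
36..38  dst  (2B, 2-aligned)
38..40  -- tail padding (2B)
sizeof = 40, alignof = 4
— Event2 —
0..9  seq  (9B, 1-aligned)
9..10  -- padding (1B)
10..12  dst  (2B, 2-aligned)
12..13  checksum  (1B, 1-aligned)
13..16  -- padding (3B)
16..28  ack  (12B, 4-aligned)
28..32  proto  (4B, 4-aligned)
32..33  port  (1B, 1-aligned)
33..36  -- padding (3B)
36..40  src  (4B, 4-aligned)
40..41  ttl  (1B, 1-aligned)
41..44  -- tail padding (3B)
sizeof = 44, alignof = 4
40 − 44 = -4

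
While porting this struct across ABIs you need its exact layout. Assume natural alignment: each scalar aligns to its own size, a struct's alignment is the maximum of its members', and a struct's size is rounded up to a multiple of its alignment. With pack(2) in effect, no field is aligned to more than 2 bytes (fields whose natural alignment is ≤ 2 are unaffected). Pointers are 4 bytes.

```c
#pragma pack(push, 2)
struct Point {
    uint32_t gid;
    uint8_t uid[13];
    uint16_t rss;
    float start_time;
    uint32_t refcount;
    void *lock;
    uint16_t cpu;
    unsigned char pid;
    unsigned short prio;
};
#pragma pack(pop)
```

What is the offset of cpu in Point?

gid at 0 (size 4, align 2) → ends 4
uid at 4 (size 13, align 1) → ends 17
pad 1 to align 2 for rss
rss at 18 (size 2, align 2) → ends 20
start_time at 20 (size 4, align 2) → ends 24
refcount at 24 (size 4, align 2) → ends 28
lock at 28 (size 4, align 2) → ends 32
cpu at 32 (size 2, align 2) → ends 34

32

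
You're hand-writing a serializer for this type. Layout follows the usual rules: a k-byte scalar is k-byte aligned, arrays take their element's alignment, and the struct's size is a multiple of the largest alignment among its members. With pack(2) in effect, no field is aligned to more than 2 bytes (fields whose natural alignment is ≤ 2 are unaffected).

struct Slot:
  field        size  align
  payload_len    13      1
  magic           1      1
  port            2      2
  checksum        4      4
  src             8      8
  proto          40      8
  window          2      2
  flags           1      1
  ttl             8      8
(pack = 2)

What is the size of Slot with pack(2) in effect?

80

@0: payload_len [13B, align 1] → 13
@13: magic [1B, align 1] → 14
@14: port [2B, align 2] → 16
@16: checksum [4B, align 2] → 20
@20: src [8B, align 2] → 28
@28: proto [40B, align 2] → 68
@68: window [2B, align 2] → 70
@70: flags [1B, align 1] → 71
+1 pad (align 2)
@72: ttl [8B, align 2] → 80
size 80, align 2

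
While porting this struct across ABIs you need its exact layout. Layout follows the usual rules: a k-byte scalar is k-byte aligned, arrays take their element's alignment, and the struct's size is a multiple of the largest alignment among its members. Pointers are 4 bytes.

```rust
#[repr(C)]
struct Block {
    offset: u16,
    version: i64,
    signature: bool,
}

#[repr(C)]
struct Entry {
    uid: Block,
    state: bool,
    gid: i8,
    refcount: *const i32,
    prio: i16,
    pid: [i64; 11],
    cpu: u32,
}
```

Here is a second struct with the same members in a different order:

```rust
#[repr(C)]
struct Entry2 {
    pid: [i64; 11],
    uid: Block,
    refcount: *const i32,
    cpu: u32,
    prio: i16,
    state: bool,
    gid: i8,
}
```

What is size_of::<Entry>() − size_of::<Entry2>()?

8

Block: offset at 0 (size 2, align 2) → ends 2; pad 6 to align 8 for version; version at 8 (size 8, align 8) → ends 16; signature at 16 (size 1, align 1) → ends 17; tail pad 7 to reach multiple of 8; total 24 bytes, alignment 8
uid at 0 (size 24, align 8) → ends 24
state at 24 (size 1, align 1) → ends 25
gid at 25 (size 1, align 1) → ends 26
pad 2 to align 4 for refcount
refcount at 28 (size 4, align 4) → ends 32
prio at 32 (size 2, align 2) → ends 34
pad 6 to align 8 for pid
pid at 40 (size 88, align 8) → ends 128
cpu at 128 (size 4, align 4) → ends 132
tail pad 4 to reach multiple of 8
total 136 bytes, alignment 8
— Entry2 —
pid at 0 (size 88, align 8) → ends 88
uid at 88 (size 24, align 8) → ends 112
refcount at 112 (size 4, align 4) → ends 116
cpu at 116 (size 4, align 4) → ends 120
prio at 120 (size 2, align 2) → ends 122
state at 122 (size 1, align 1) → ends 123
gid at 123 (size 1, align 1) → ends 124
tail pad 4 to reach multiple of 8
total 128 bytes, alignment 8
136 − 128 = 8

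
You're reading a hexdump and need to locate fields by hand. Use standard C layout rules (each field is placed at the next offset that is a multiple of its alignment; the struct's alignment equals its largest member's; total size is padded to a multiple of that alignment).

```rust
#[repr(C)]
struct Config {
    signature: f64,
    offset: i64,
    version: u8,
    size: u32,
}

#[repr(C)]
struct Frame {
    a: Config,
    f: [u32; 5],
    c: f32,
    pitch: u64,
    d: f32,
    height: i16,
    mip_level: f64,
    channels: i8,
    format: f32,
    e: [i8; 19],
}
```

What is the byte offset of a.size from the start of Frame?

20

Config: @0: signature [8B, align 8] → 8; @8: offset [8B, align 8] → 16; @16: version [1B, align 1] → 17; +3 pad (align 4); @20: size [4B, align 4] → 24; size 24, align 8
@0: a [24B, align 8] → 24
within Config: size at 20
0 + 20 = 20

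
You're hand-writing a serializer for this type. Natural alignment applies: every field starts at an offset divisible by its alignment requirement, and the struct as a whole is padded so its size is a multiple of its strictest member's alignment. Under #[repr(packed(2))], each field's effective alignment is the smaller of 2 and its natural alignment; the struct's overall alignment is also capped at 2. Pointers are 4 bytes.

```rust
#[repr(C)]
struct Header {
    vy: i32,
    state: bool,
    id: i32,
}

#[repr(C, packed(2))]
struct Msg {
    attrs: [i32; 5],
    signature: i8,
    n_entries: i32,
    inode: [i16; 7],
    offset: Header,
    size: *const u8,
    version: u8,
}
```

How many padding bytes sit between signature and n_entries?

Header: @0: vy [4B, align 4] → 4; @4: state [1B, align 1] → 5; +3 pad (align 4); @8: id [4B, align 4] → 12; size 12, align 4
@0: attrs [20B, align 2] → 20
@20: signature [1B, align 1] → 21
+1 pad (align 2)
@22: n_entries [4B, align 2] → 26

1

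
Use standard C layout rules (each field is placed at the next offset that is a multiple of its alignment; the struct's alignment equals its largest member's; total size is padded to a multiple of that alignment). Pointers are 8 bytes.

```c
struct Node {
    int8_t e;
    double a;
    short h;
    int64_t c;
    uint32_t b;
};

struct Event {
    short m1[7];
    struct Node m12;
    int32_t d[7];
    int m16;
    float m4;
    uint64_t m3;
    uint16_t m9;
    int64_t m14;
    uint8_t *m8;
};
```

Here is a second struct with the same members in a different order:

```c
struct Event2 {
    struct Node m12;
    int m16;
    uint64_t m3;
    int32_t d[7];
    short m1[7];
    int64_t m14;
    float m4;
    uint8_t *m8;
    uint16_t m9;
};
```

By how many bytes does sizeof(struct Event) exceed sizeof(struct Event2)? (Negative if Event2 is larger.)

-8

Node: 0..1  e  (1B, 1-aligned); 1..8  -- padding (7B); 8..16  a  (8B, 8-aligned); 16..18  h  (2B, 2-aligned); 18..24  -- padding (6B); 24..32  c  (8B, 8-aligned); 32..36  b  (4B, 4-aligned); 36..40  -- tail padding (4B); sizeof = 40, alignof = 8
0..14  m1  (14B, 2-aligned)
14..16  -- padding (2B)
16..56  m12  (40B, 8-aligned)
56..84  d  (28B, 4-aligned)
84..88  m16  (4B, 4-aligned)
88..92  m4  (4B, 4-aligned)
92..96  -- padding (4B)
96..104  m3  (8B, 8-aligned)
104..106  m9  (2B, 2-aligned)
106..112  -- padding (6B)
112..120  m14  (8B, 8-aligned)
120..128  m8  (8B, 8-aligned)
sizeof = 128, alignof = 8
— Event2 —
0..40  m12  (40B, 8-aligned)
40..44  m16  (4B, 4-aligned)
44..48  -- padding (4B)
48..56  m3  (8B, 8-aligned)
56..84  d  (28B, 4-aligned)
84..98  m1  (14B, 2-aligned)
98..104  -- padding (6B)
104..112  m14  (8B, 8-aligned)
112..116  m4  (4B, 4-aligned)
116..120  -- padding (4B)
120..128  m8  (8B, 8-aligned)
128..130  m9  (2B, 2-aligned)
130..136  -- tail padding (6B)
sizeof = 136, alignof = 8
128 − 136 = -8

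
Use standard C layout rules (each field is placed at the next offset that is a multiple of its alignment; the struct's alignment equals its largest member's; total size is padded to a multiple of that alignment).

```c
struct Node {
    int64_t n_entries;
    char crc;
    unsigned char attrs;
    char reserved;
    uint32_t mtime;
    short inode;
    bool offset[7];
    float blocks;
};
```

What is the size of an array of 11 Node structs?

@0: n_entries [8B, align 8] → 8
@8: crc [1B, align 1] → 9
@9: attrs [1B, align 1] → 10
@10: reserved [1B, align 1] → 11
+1 pad (align 4)
@12: mtime [4B, align 4] → 16
@16: inode [2B, align 2] → 18
@18: offset [7B, align 1] → 25
+3 pad (align 4)
@28: blocks [4B, align 4] → 32
size 32, align 8
array of 11: 11 × 32 = 352

352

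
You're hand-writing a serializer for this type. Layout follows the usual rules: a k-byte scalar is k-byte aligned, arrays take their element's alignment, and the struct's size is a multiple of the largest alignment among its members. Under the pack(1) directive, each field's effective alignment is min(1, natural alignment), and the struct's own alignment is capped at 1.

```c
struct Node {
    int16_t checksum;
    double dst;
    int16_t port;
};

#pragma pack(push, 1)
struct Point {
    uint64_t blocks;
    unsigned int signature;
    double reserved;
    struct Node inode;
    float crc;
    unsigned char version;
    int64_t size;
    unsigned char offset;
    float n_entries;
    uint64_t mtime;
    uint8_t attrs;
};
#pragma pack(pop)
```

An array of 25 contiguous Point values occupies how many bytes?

1775

Node: checksum at 0 (size 2, align 2) → ends 2; pad 6 to align 8 for dst; dst at 8 (size 8, align 8) → ends 16; port at 16 (size 2, align 2) → ends 18; tail pad 6 to reach multiple of 8; total 24 bytes, alignment 8
blocks at 0 (size 8, align 1) → ends 8
signature at 8 (size 4, align 1) → ends 12
reserved at 12 (size 8, align 1) → ends 20
inode at 20 (size 24, align 1) → ends 44
crc at 44 (size 4, align 1) → ends 48
version at 48 (size 1, align 1) → ends 49
size at 49 (size 8, align 1) → ends 57
offset at 57 (size 1, align 1) → ends 58
n_entries at 58 (size 4, align 1) → ends 62
mtime at 62 (size 8, align 1) → ends 70
attrs at 70 (size 1, align 1) → ends 71
total 71 bytes, alignment 1
array of 25: 25 × 71 = 1775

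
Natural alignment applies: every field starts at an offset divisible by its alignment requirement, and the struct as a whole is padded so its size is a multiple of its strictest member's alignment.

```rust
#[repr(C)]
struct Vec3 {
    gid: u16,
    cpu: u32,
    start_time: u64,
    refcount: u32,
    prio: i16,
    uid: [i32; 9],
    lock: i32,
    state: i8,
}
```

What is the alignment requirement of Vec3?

member alignments: gid=2, cpu=4, start_time=8, refcount=4, prio=2, uid=4, lock=4, state=1
max = 8

8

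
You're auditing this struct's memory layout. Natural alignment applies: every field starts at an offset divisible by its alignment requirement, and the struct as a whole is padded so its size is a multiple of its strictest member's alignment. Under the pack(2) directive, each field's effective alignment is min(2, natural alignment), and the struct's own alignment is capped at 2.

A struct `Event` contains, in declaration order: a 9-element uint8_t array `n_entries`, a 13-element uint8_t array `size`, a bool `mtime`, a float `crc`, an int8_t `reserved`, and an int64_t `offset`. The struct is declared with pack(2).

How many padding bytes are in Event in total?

@0: n_entries [9B, align 1] → 9
@9: size [13B, align 1] → 22
@22: mtime [1B, align 1] → 23
+1 pad (align 2)
@24: crc [4B, align 2] → 28
@28: reserved [1B, align 1] → 29
+1 pad (align 2)
@30: offset [8B, align 2] → 38
size 38, align 2
data bytes 36, size 38 → padding 2

2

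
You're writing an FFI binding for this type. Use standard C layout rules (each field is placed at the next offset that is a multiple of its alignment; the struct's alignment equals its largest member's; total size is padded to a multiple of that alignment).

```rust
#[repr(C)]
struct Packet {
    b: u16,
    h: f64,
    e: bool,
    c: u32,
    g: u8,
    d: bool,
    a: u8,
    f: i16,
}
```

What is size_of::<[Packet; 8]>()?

@0: b [2B, align 2] → 2
+6 pad (align 8)
@8: h [8B, align 8] → 16
@16: e [1B, align 1] → 17
+3 pad (align 4)
@20: c [4B, align 4] → 24
@24: g [1B, align 1] → 25
@25: d [1B, align 1] → 26
@26: a [1B, align 1] → 27
+1 pad (align 2)
@28: f [2B, align 2] → 30
+2 tail pad (align 8)
size 32, align 8
array of 8: 8 × 32 = 256

256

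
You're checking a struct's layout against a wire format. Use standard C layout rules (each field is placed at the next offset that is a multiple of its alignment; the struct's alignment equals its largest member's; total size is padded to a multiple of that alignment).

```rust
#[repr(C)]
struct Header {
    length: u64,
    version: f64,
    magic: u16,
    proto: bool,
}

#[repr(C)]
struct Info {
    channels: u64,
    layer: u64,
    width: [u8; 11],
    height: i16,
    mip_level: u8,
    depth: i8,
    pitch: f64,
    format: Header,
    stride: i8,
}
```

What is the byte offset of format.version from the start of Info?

48

Header: 0..8  length  (8B, 8-aligned); 8..16  version  (8B, 8-aligned); 16..18  magic  (2B, 2-aligned); 18..19  proto  (1B, 1-aligned); 19..24  -- tail padding (5B); sizeof = 24, alignof = 8
0..8  channels  (8B, 8-aligned)
8..16  layer  (8B, 8-aligned)
16..27  width  (11B, 1-aligned)
27..28  -- padding (1B)
28..30  height  (2B, 2-aligned)
30..31  mip_level  (1B, 1-aligned)
31..32  depth  (1B, 1-aligned)
32..40  pitch  (8B, 8-aligned)
40..64  format  (24B, 8-aligned)
within Header: version at 8
40 + 8 = 48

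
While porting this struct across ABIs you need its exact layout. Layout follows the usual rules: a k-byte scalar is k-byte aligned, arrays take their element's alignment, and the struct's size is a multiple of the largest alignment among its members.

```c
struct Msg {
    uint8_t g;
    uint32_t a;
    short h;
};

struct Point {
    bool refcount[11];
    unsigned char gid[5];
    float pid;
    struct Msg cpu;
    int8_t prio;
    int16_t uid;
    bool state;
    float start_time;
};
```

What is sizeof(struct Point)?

44

Msg: 0..1  g  (1B, 1-aligned); 1..4  -- padding (3B); 4..8  a  (4B, 4-aligned); 8..10  h  (2B, 2-aligned); 10..12  -- tail padding (2B); sizeof = 12, alignof = 4
0..11  refcount  (11B, 1-aligned)
11..16  gid  (5B, 1-aligned)
16..20  pid  (4B, 4-aligned)
20..32  cpu  (12B, 4-aligned)
32..33  prio  (1B, 1-aligned)
33..34  -- padding (1B)
34..36  uid  (2B, 2-aligned)
36..37  state  (1B, 1-aligned)
37..40  -- padding (3B)
40..44  start_time  (4B, 4-aligned)
sizeof = 44, alignof = 4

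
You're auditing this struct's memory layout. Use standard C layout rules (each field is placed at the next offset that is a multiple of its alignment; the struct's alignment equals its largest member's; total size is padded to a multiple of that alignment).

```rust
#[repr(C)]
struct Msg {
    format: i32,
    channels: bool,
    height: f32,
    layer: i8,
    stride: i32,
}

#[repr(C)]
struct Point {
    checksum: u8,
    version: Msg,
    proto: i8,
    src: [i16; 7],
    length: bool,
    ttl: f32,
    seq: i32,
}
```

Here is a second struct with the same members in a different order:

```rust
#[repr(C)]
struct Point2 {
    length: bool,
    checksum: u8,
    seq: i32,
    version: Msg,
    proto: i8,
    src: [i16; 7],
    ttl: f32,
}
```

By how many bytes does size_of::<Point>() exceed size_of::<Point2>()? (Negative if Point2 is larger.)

Msg: 0..4  format  (4B, 4-aligned); 4..5  channels  (1B, 1-aligned); 5..8  -- padding (3B); 8..12  height  (4B, 4-aligned); 12..13  layer  (1B, 1-aligned); 13..16  -- padding (3B); 16..20  stride  (4B, 4-aligned); sizeof = 20, alignof = 4
0..1  checksum  (1B, 1-aligned)
1..4  -- padding (3B)
4..24  version  (20B, 4-aligned)
24..25  proto  (1B, 1-aligned)
25..26  -- padding (1B)
26..40  src  (14B, 2-aligned)
40..41  length  (1B, 1-aligned)
41..44  -- padding (3B)
44..48  ttl  (4B, 4-aligned)
48..52  seq  (4B, 4-aligned)
sizeof = 52, alignof = 4
— Point2 —
0..1  length  (1B, 1-aligned)
1..2  checksum  (1B, 1-aligned)
2..4  -- padding (2B)
4..8  seq  (4B, 4-aligned)
8..28  version  (20B, 4-aligned)
28..29  proto  (1B, 1-aligned)
29..30  -- padding (1B)
30..44  src  (14B, 2-aligned)
44..48  ttl  (4B, 4-aligned)
sizeof = 48, alignof = 4
52 − 48 = 4

4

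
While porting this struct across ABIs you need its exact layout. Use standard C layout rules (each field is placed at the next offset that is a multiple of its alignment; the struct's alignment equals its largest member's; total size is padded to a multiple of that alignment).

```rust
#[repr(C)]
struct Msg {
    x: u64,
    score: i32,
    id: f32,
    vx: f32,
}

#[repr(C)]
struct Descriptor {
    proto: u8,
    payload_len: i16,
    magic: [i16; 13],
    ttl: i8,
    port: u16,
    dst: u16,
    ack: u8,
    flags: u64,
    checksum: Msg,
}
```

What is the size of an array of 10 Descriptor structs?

720

Msg: x at 0 (size 8, align 8) → ends 8; score at 8 (size 4, align 4) → ends 12; id at 12 (size 4, align 4) → ends 16; vx at 16 (size 4, align 4) → ends 20; tail pad 4 to reach multiple of 8; total 24 bytes, alignment 8
proto at 0 (size 1, align 1) → ends 1
pad 1 to align 2 for payload_len
payload_len at 2 (size 2, align 2) → ends 4
magic at 4 (size 26, align 2) → ends 30
ttl at 30 (size 1, align 1) → ends 31
pad 1 to align 2 for port
port at 32 (size 2, align 2) → ends 34
dst at 34 (size 2, align 2) → ends 36
ack at 36 (size 1, align 1) → ends 37
pad 3 to align 8 for flags
flags at 40 (size 8, align 8) → ends 48
checksum at 48 (size 24, align 8) → ends 72
total 72 bytes, alignment 8
array of 10: 10 × 72 = 720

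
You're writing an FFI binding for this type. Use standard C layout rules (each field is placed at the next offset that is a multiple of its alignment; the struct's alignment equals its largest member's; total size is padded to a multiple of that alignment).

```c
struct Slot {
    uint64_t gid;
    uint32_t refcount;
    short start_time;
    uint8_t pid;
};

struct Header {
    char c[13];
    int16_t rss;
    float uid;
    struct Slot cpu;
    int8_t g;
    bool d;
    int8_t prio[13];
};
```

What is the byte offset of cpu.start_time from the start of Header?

Slot: gid at 0 (size 8, align 8) → ends 8; refcount at 8 (size 4, align 4) → ends 12; start_time at 12 (size 2, align 2) → ends 14; pid at 14 (size 1, align 1) → ends 15; tail pad 1 to reach multiple of 8; total 16 bytes, alignment 8
c at 0 (size 13, align 1) → ends 13
pad 1 to align 2 for rss
rss at 14 (size 2, align 2) → ends 16
uid at 16 (size 4, align 4) → ends 20
pad 4 to align 8 for cpu
cpu at 24 (size 16, align 8) → ends 40
within Slot: start_time at 12
24 + 12 = 36

36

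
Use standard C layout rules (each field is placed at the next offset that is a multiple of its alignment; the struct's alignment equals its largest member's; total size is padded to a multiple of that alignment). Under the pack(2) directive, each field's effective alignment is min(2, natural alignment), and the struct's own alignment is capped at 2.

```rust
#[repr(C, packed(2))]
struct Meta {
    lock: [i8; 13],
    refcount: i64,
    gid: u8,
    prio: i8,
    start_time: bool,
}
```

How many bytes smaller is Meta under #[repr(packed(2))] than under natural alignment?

natural layout:
  lock at 0 (size 13, align 1) → ends 13
  pad 3 to align 8 for refcount
  refcount at 16 (size 8, align 8) → ends 24
  gid at 24 (size 1, align 1) → ends 25
  prio at 25 (size 1, align 1) → ends 26
  start_time at 26 (size 1, align 1) → ends 27
  tail pad 5 to reach multiple of 8
  total 32 bytes, alignment 8
packed(2) layout:
  lock at 0 (size 13, align 1) → ends 13
  pad 1 to align 2 for refcount
  refcount at 14 (size 8, align 2) → ends 22
  gid at 22 (size 1, align 1) → ends 23
  prio at 23 (size 1, align 1) → ends 24
  start_time at 24 (size 1, align 1) → ends 25
  tail pad 1 to reach multiple of 2
  total 26 bytes, alignment 2
32 − 26 = 6

6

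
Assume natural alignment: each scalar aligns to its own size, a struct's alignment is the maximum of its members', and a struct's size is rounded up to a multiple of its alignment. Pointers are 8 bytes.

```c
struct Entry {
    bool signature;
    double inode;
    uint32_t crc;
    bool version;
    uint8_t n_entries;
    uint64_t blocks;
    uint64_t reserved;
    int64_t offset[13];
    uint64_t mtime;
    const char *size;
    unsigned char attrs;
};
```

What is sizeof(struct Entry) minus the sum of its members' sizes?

0..1  signature  (1B, 1-aligned)
1..8  -- padding (7B)
8..16  inode  (8B, 8-aligned)
16..20  crc  (4B, 4-aligned)
20..21  version  (1B, 1-aligned)
21..22  n_entries  (1B, 1-aligned)
22..24  -- padding (2B)
24..32  blocks  (8B, 8-aligned)
32..40  reserved  (8B, 8-aligned)
40..144  offset  (104B, 8-aligned)
144..152  mtime  (8B, 8-aligned)
152..160  size  (8B, 8-aligned)
160..161  attrs  (1B, 1-aligned)
161..168  -- tail padding (7B)
sizeof = 168, alignof = 8
data bytes 152, size 168 → padding 16

16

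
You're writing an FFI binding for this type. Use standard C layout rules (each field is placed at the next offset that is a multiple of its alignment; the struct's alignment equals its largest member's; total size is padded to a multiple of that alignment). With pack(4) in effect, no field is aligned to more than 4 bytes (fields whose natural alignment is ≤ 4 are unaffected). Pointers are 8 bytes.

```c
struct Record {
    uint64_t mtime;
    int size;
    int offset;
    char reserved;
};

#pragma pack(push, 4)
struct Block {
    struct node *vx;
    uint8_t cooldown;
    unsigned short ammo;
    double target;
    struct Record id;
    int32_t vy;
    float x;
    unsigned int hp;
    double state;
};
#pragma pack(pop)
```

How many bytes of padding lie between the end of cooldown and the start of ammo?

Record: @0: mtime [8B, align 8] → 8; @8: size [4B, align 4] → 12; @12: offset [4B, align 4] → 16; @16: reserved [1B, align 1] → 17; +7 tail pad (align 8); size 24, align 8
@0: vx [8B, align 4] → 8
@8: cooldown [1B, align 1] → 9
+1 pad (align 2)
@10: ammo [2B, align 2] → 12

1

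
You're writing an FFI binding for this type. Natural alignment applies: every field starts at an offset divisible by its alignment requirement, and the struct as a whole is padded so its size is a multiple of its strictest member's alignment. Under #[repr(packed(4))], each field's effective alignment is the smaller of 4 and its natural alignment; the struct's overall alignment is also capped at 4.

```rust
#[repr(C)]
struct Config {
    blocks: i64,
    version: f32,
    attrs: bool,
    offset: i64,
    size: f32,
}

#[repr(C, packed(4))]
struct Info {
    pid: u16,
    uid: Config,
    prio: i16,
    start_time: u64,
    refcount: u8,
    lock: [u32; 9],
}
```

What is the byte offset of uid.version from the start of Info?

Config: blocks at 0 (size 8, align 8) → ends 8; version at 8 (size 4, align 4) → ends 12; attrs at 12 (size 1, align 1) → ends 13; pad 3 to align 8 for offset; offset at 16 (size 8, align 8) → ends 24; size at 24 (size 4, align 4) → ends 28; tail pad 4 to reach multiple of 8; total 32 bytes, alignment 8
pid at 0 (size 2, align 2) → ends 2
pad 2 to align 4 for uid
uid at 4 (size 32, align 4) → ends 36
within Config: version at 8
4 + 8 = 12

12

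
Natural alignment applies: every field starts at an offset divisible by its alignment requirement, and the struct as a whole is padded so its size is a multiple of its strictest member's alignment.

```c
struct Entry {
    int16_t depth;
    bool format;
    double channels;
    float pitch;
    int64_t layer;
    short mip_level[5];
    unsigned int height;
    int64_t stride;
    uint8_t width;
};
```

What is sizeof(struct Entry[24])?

@0: depth [2B, align 2] → 2
@2: format [1B, align 1] → 3
+5 pad (align 8)
@8: channels [8B, align 8] → 16
@16: pitch [4B, align 4] → 20
+4 pad (align 8)
@24: layer [8B, align 8] → 32
@32: mip_level [10B, align 2] → 42
+2 pad (align 4)
@44: height [4B, align 4] → 48
@48: stride [8B, align 8] → 56
@56: width [1B, align 1] → 57
+7 tail pad (align 8)
size 64, align 8
array of 24: 24 × 64 = 1536

1536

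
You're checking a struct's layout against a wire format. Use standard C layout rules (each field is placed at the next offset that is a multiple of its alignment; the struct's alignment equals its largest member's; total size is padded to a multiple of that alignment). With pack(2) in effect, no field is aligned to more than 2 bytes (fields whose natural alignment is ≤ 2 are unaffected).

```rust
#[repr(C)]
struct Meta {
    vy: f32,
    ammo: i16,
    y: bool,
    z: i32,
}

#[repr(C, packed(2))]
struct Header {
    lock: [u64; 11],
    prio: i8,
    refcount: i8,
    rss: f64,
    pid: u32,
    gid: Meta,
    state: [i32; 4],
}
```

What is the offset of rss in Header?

90

Meta: 0..4  vy  (4B, 4-aligned); 4..6  ammo  (2B, 2-aligned); 6..7  y  (1B, 1-aligned); 7..8  -- padding (1B); 8..12  z  (4B, 4-aligned); sizeof = 12, alignof = 4
0..88  lock  (88B, 2-aligned)
88..89  prio  (1B, 1-aligned)
89..90  refcount  (1B, 1-aligned)
90..98  rss  (8B, 2-aligned)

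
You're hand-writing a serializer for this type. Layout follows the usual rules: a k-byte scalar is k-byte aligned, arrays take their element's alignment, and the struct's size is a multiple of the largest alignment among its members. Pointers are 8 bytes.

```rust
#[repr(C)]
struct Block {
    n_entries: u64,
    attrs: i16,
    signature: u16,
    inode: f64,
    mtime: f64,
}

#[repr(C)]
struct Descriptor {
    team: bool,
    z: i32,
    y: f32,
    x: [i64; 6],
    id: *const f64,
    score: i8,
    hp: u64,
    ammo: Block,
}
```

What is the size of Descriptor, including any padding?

120 bytes

Block: 0..8  n_entries  (8B, 8-aligned); 8..10  attrs  (2B, 2-aligned); 10..12  signature  (2B, 2-aligned); 12..16  -- padding (4B); 16..24  inode  (8B, 8-aligned); 24..32  mtime  (8B, 8-aligned); sizeof = 32, alignof = 8
0..1  team  (1B, 1-aligned)
1..4  -- padding (3B)
4..8  z  (4B, 4-aligned)
8..12  y  (4B, 4-aligned)
12..16  -- padding (4B)
16..64  x  (48B, 8-aligned)
64..72  id  (8B, 8-aligned)
72..73  score  (1B, 1-aligned)
73..80  -- padding (7B)
80..88  hp  (8B, 8-aligned)
88..120  ammo  (32B, 8-aligned)
sizeof = 120, alignof = 8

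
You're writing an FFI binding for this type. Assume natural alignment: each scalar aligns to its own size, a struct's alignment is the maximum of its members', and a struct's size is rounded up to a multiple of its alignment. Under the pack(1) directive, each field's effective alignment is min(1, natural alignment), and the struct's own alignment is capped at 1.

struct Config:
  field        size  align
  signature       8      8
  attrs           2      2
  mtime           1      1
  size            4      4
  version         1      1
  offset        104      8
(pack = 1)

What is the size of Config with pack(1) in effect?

120

signature at 0 (size 8, align 1) → ends 8
attrs at 8 (size 2, align 1) → ends 10
mtime at 10 (size 1, align 1) → ends 11
size at 11 (size 4, align 1) → ends 15
version at 15 (size 1, align 1) → ends 16
offset at 16 (size 104, align 1) → ends 120
total 120 bytes, alignment 1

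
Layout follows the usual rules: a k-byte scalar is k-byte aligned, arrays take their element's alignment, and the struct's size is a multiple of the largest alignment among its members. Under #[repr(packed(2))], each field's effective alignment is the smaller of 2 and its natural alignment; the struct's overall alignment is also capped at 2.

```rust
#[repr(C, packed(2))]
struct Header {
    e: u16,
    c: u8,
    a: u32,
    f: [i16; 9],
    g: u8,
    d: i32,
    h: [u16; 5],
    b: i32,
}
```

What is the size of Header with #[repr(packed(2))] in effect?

46

0..2  e  (2B, 2-aligned)
2..3  c  (1B, 1-aligned)
3..4  -- padding (1B)
4..8  a  (4B, 2-aligned)
8..26  f  (18B, 2-aligned)
26..27  g  (1B, 1-aligned)
27..28  -- padding (1B)
28..32  d  (4B, 2-aligned)
32..42  h  (10B, 2-aligned)
42..46  b  (4B, 2-aligned)
sizeof = 46, alignof = 2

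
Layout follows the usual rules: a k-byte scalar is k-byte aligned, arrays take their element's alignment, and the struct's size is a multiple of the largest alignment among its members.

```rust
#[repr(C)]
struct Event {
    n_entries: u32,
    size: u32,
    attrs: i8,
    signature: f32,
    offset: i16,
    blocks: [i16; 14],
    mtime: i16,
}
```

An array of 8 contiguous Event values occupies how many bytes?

@0: n_entries [4B, align 4] → 4
@4: size [4B, align 4] → 8
@8: attrs [1B, align 1] → 9
+3 pad (align 4)
@12: signature [4B, align 4] → 16
@16: offset [2B, align 2] → 18
@18: blocks [28B, align 2] → 46
@46: mtime [2B, align 2] → 48
size 48, align 4
array of 8: 8 × 48 = 384

384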